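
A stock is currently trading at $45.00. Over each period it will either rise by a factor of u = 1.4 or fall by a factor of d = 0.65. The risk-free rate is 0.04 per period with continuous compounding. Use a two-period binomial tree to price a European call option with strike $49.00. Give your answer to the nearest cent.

$9.83

Risk-neutral probability p = (e^0.04 − 0.65)/(1.4 − 0.65) = 0.3908/0.7500 = 0.5211
Terminal stock prices: S_uu = 88.2, S_ud = 40.95, S_dd = 19.01
Terminal payoffs (S − K): max(39.2, 0) = 39.2, max(-8.05, 0) = 0, max(-29.99, 0) = 0
Node u (S = 63): V_u = e^(−0.04)·[0.5211·39.2000 + 0.4789·0.0000] = 19.6254
Node d (S = 29.25): V_d = e^(−0.04)·[0.5211·0.0000 + 0.4789·0.0000] = 0.0000
Node 0 (S = 45): V_0 = e^(−0.04)·[0.5211·19.6254 + 0.4789·0.0000] = 9.8255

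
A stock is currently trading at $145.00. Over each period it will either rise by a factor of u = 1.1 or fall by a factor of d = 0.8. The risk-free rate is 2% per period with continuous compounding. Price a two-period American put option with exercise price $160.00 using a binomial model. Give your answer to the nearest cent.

Risk-neutral probability p = (e^0.02 − 0.8)/(1.1 − 0.8) = 0.2202/0.3000 = 0.7340
Terminal stock prices: S_uu = 175.5, S_ud = 127.6, S_dd = 92.8
Terminal payoffs (K − S): max(-15.45, 0) = 0, max(32.4, 0) = 32.4, max(67.2, 0) = 67.2
Node u (S = 159.5): continuation = e^(−0.02)·[0.7340·0.0000 + 0.2660·32.4000] = 8.4476; exercise value = 0.5000 ≤ continuation, so V_u = 8.4476
Node d (S = 116): continuation = e^(−0.02)·[0.7340·32.4000 + 0.2660·67.2000] = 40.8318; exercise value = 44.0000 > continuation, so V_d = 44.0000 (exercise)
Node 0 (S = 145): continuation = e^(−0.02)·[0.7340·8.4476 + 0.2660·44.0000] = 17.5499; exercise value = 15.0000 ≤ continuation, so V_0 = 17.5499

$17.55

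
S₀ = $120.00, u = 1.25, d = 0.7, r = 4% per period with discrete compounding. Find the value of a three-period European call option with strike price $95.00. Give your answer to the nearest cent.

$43.38

Risk-neutral probability p = (1 + 0.04 − 0.7)/(1.25 − 0.7) = 0.3400/0.5500 = 0.6182
Terminal stock prices: S_uuu = 234.4, S_uud = 131.2, S_udd = 73.5, S_ddd = 41.16
Terminal payoffs (S − K): max(139.4, 0) = 139.4, max(36.25, 0) = 36.25, max(-21.5, 0) = 0, max(-53.84, 0) = 0
Node uu (S = 187.5): V_uu = 1/1.04·[0.6182·139.3750 + 0.3818·36.2500] = 96.1538
Node ud (S = 105): V_ud = 1/1.04·[0.6182·36.2500 + 0.3818·0.0000] = 21.5472
Node dd (S = 58.8): V_dd = 1/1.04·[0.6182·0.0000 + 0.3818·0.0000] = 0.0000
Node u (S = 150): V_u = 1/1.04·[0.6182·96.1538 + 0.3818·21.5472] = 65.0651
Node d (S = 84): V_d = 1/1.04·[0.6182·21.5472 + 0.3818·0.0000] = 12.8078
Node 0 (S = 120): V_0 = 1/1.04·[0.6182·65.0651 + 0.3818·12.8078] = 43.3772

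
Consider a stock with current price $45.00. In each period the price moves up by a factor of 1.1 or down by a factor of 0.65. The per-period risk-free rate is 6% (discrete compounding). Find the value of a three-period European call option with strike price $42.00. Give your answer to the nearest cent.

Risk-neutral probability p = (1 + 0.06 − 0.65)/(1.1 − 0.65) = 0.4100/0.4500 = 0.9111
Terminal stock prices: S_uuu = 59.9, S_uud = 35.39, S_udd = 20.91, S_ddd = 12.36
Terminal payoffs (S − K): max(17.9, 0) = 17.9, max(-6.607, 0) = 0, max(-21.09, 0) = 0, max(-29.64, 0) = 0
Node uu (S = 54.45): V_uu = 1/1.06·[0.9111·17.8950 + 0.0889·0.0000] = 15.3814
Node ud (S = 32.18): V_ud = 1/1.06·[0.9111·0.0000 + 0.0889·0.0000] = 0.0000
Node dd (S = 19.01): V_dd = 1/1.06·[0.9111·0.0000 + 0.0889·0.0000] = 0.0000
Node u (S = 49.5): V_u = 1/1.06·[0.9111·15.3814 + 0.0889·0.0000] = 13.2209
Node d (S = 29.25): V_d = 1/1.06·[0.9111·0.0000 + 0.0889·0.0000] = 0.0000
Node 0 (S = 45): V_0 = 1/1.06·[0.9111·13.2209 + 0.0889·0.0000] = 11.3639

$11.36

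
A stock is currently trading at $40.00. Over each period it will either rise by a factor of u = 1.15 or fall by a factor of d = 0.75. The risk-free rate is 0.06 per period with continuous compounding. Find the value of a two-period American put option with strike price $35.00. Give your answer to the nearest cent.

$1.11

Risk-neutral probability p = (e^0.06 − 0.75)/(1.15 − 0.75) = 0.3118/0.4000 = 0.7796
Terminal stock prices: S_uu = 52.9, S_ud = 34.5, S_dd = 22.5
Terminal payoffs (K − S): max(-17.9, 0) = 0, max(0.5, 0) = 0.5, max(12.5, 0) = 12.5
Node u (S = 46): continuation = e^(−0.06)·[0.7796·0.0000 + 0.2204·0.5000] = 0.1038; exercise value = 0.0000 ≤ continuation, so V_u = 0.1038
Node d (S = 30): continuation = e^(−0.06)·[0.7796·0.5000 + 0.2204·12.5000] = 2.9618; exercise value = 5.0000 > continuation, so V_d = 5.0000 (exercise)
Node 0 (S = 40): continuation = e^(−0.06)·[0.7796·0.1038 + 0.2204·5.0000] = 1.1141; exercise value = 0.0000 ≤ continuation, so V_0 = 1.1141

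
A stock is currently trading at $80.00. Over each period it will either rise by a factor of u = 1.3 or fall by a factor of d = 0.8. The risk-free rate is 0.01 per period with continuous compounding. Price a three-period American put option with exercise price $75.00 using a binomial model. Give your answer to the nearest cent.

Risk-neutral probability p = (e^0.01 − 0.8)/(1.3 − 0.8) = 0.2101/0.5000 = 0.4201
Terminal stock prices: S_uuu = 175.8, S_uud = 108.2, S_udd = 66.56, S_ddd = 40.96
Terminal payoffs (K − S): max(-100.8, 0) = 0, max(-33.16, 0) = 0, max(8.44, 0) = 8.44, max(34.04, 0) = 34.04
Node uu (S = 135.2): continuation = e^(−0.01)·[0.4201·0.0000 + 0.5799·0.0000] = 0.0000; exercise value = 0.0000 ≤ continuation, so V_uu = 0.0000
Node ud (S = 83.2): continuation = e^(−0.01)·[0.4201·0.0000 + 0.5799·8.4400] = 4.8457; exercise value = 0.0000 ≤ continuation, so V_ud = 4.8457
Node dd (S = 51.2): continuation = e^(−0.01)·[0.4201·8.4400 + 0.5799·34.0400] = 23.0537; exercise value = 23.8000 > continuation, so V_dd = 23.8000 (exercise)
Node u (S = 104): continuation = e^(−0.01)·[0.4201·0.0000 + 0.5799·4.8457] = 2.7820; exercise value = 0.0000 ≤ continuation, so V_u = 2.7820
Node d (S = 64): continuation = e^(−0.01)·[0.4201·4.8457 + 0.5799·23.8000] = 15.6797; exercise value = 11.0000 ≤ continuation, so V_d = 15.6797
Node 0 (S = 80): continuation = e^(−0.01)·[0.4201·2.7820 + 0.5799·15.6797] = 10.1593; exercise value = 0.0000 ≤ continuation, so V_0 = 10.1593

$10.16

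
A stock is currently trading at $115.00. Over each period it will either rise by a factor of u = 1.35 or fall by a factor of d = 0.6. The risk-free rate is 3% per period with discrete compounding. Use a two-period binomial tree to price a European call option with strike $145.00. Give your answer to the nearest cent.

Risk-neutral probability p = (1 + 0.03 − 0.6)/(1.35 − 0.6) = 0.4300/0.7500 = 0.5733
Terminal stock prices: S_uu = 209.6, S_ud = 93.15, S_dd = 41.4
Terminal payoffs (S − K): max(64.59, 0) = 64.59, max(-51.85, 0) = 0, max(-103.6, 0) = 0
Node u (S = 155.2): V_u = 1/1.03·[0.5733·64.5875 + 0.4267·0.0000] = 35.9516
Node d (S = 69): V_d = 1/1.03·[0.5733·0.0000 + 0.4267·0.0000] = 0.0000
Node 0 (S = 115): V_0 = 1/1.03·[0.5733·35.9516 + 0.4267·0.0000] = 20.0119

$20.01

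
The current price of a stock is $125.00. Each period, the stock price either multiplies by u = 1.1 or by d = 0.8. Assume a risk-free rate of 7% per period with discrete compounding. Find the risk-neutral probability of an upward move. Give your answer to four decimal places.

Risk-neutral probability p = (1 + 0.07 − 0.8)/(1.1 − 0.8) = 0.2700/0.3000 = 0.9000

p = 0.9000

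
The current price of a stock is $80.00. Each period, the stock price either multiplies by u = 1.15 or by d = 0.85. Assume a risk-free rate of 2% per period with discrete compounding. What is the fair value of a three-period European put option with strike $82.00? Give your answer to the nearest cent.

$7.19

Risk-neutral probability p = (1 + 0.02 − 0.85)/(1.15 − 0.85) = 0.1700/0.3000 = 0.5667
Terminal stock prices: S_uuu = 121.7, S_uud = 89.93, S_udd = 66.47, S_ddd = 49.13
Terminal payoffs (K − S): max(-39.67, 0) = 0, max(-7.93, 0) = 0, max(15.53, 0) = 15.53, max(32.87, 0) = 32.87
Node uu (S = 105.8): V_uu = 1/1.02·[0.5667·0.0000 + 0.4333·0.0000] = 0.0000
Node ud (S = 78.2): V_ud = 1/1.02·[0.5667·0.0000 + 0.4333·15.5300] = 6.5977
Node dd (S = 57.8): V_dd = 1/1.02·[0.5667·15.5300 + 0.4333·32.8700] = 22.5922
Node u (S = 92): V_u = 1/1.02·[0.5667·0.0000 + 0.4333·6.5977] = 2.8029
Node d (S = 68): V_d = 1/1.02·[0.5667·6.5977 + 0.4333·22.5922] = 13.2634
Node 0 (S = 80): V_0 = 1/1.02·[0.5667·2.8029 + 0.4333·13.2634] = 7.1920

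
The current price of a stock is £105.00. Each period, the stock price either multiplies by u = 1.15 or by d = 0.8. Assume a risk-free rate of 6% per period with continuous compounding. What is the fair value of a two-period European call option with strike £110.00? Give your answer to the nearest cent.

Risk-neutral probability p = (e^0.06 − 0.8)/(1.15 − 0.8) = 0.2618/0.3500 = 0.7481
Terminal stock prices: S_uu = 138.9, S_ud = 96.6, S_dd = 67.2
Terminal payoffs (S − K): max(28.86, 0) = 28.86, max(-13.4, 0) = 0, max(-42.8, 0) = 0
Node u (S = 120.7): V_u = e^(−0.06)·[0.7481·28.8625 + 0.2519·0.0000] = 20.3347
Node d (S = 84): V_d = e^(−0.06)·[0.7481·0.0000 + 0.2519·0.0000] = 0.0000
Node 0 (S = 105): V_0 = e^(−0.06)·[0.7481·20.3347 + 0.2519·0.0000] = 14.3266

£14.33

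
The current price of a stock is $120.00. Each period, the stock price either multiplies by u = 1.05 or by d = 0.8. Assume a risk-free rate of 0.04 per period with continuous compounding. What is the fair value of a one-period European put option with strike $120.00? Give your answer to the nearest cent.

Risk-neutral probability p = (e^0.04 − 0.8)/(1.05 − 0.8) = 0.2408/0.2500 = 0.9632
Terminal stock prices: S_u = 126, S_d = 96
Terminal payoffs (K − S): max(-6, 0) = 0, max(24, 0) = 24
Node 0 (S = 120): V_0 = e^(−0.04)·[0.9632·0.0000 + 0.0368·24.0000] = 0.8476

$0.85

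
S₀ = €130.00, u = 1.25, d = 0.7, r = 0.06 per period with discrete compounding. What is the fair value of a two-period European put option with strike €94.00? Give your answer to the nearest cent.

€3.22

Risk-neutral probability p = (1 + 0.06 − 0.7)/(1.25 − 0.7) = 0.3600/0.5500 = 0.6545
Terminal stock prices: S_uu = 203.1, S_ud = 113.7, S_dd = 63.7
Terminal payoffs (K − S): max(-109.1, 0) = 0, max(-19.75, 0) = 0, max(30.3, 0) = 30.3
Node u (S = 162.5): V_u = 1/1.06·[0.6545·0.0000 + 0.3455·0.0000] = 0.0000
Node d (S = 91): V_d = 1/1.06·[0.6545·0.0000 + 0.3455·30.3000] = 9.8748
Node 0 (S = 130): V_0 = 1/1.06·[0.6545·0.0000 + 0.3455·9.8748] = 3.2182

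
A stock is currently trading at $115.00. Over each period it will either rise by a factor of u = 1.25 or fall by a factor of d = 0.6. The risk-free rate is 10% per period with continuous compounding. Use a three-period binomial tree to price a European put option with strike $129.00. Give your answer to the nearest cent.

$13.82

Risk-neutral probability p = (e^0.1 − 0.6)/(1.25 − 0.6) = 0.5052/0.6500 = 0.7772
Terminal stock prices: S_uuu = 224.6, S_uud = 107.8, S_udd = 51.75, S_ddd = 24.84
Terminal payoffs (K − S): max(-95.61, 0) = 0, max(21.19, 0) = 21.19, max(77.25, 0) = 77.25, max(104.2, 0) = 104.2
Node uu (S = 179.7): V_uu = e^(−0.1)·[0.7772·0.0000 + 0.2228·21.1875] = 4.2716
Node ud (S = 86.25): V_ud = e^(−0.1)·[0.7772·21.1875 + 0.2228·77.2500] = 30.4740
Node dd (S = 41.4): V_dd = e^(−0.1)·[0.7772·77.2500 + 0.2228·104.1600] = 75.3240
Node u (S = 143.8): V_u = e^(−0.1)·[0.7772·4.2716 + 0.2228·30.4740] = 9.1478
Node d (S = 69): V_d = e^(−0.1)·[0.7772·30.4740 + 0.2228·75.3240] = 36.6163
Node 0 (S = 115): V_0 = e^(−0.1)·[0.7772·9.1478 + 0.2228·36.6163] = 13.8152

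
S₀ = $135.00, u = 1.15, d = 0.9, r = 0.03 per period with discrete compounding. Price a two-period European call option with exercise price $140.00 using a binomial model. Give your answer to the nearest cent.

$9.82

Risk-neutral probability p = (1 + 0.03 − 0.9)/(1.15 − 0.9) = 0.1300/0.2500 = 0.5200
Terminal stock prices: S_uu = 178.5, S_ud = 139.7, S_dd = 109.4
Terminal payoffs (S − K): max(38.54, 0) = 38.54, max(-0.275, 0) = 0, max(-30.65, 0) = 0
Node u (S = 155.2): V_u = 1/1.03·[0.5200·38.5375 + 0.4800·0.0000] = 19.4558
Node d (S = 121.5): V_d = 1/1.03·[0.5200·0.0000 + 0.4800·0.0000] = 0.0000
Node 0 (S = 135): V_0 = 1/1.03·[0.5200·19.4558 + 0.4800·0.0000] = 9.8224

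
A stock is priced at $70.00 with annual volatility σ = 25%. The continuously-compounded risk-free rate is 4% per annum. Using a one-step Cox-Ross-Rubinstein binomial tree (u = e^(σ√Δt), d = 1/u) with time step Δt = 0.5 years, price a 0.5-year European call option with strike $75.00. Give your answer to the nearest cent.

CRR parameters: u = e^(σ√Δt) = e^(0.25·√0.5) = 1.1934, d = 1/u = 0.8380
Per-period rate: rΔt = 0.04·0.5 = 0.02, so R = e^0.02 = 1.0202
Risk-neutral probability p = (e^0.02 − 0.8380)/(1.1934 − 0.8380) = 0.1822/0.3554 = 0.5128
Terminal stock prices: S_u = 83.54, S_d = 58.66
Terminal payoffs (S − K): max(8.536, 0) = 8.536, max(-16.34, 0) = 0
Node 0 (S = 70): V_0 = e^(−0.02)·[0.5128·8.5355 + 0.4872·0.0000] = 4.2900

$4.29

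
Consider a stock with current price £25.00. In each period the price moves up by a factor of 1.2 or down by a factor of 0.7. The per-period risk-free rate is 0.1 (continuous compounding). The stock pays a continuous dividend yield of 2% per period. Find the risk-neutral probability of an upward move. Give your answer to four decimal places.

Per-period risk-free factor R = e^0.1 = 1.1052; dividend-adjusted growth = e^(0.1−0.02) = 1.0833.
Risk-neutral probability p = (1.0833 − 0.7)/(1.2 − 0.7) = 0.3833/0.5000 = 0.7666

p = 0.7666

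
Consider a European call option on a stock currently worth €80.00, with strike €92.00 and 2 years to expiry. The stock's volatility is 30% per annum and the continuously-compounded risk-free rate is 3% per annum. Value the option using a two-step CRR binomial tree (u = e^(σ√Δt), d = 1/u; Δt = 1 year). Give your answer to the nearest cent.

CRR parameters: u = e^(σ√Δt) = e^(0.3·√1) = 1.3499, d = 1/u = 0.7408
Per-period rate: rΔt = 0.03·1 = 0.03, so R = e^0.03 = 1.0305
Risk-neutral probability p = (e^0.03 − 0.7408)/(1.3499 − 0.7408) = 0.2896/0.6090 = 0.4756
Terminal stock prices: S_uu = 145.8, S_ud = 80, S_dd = 43.9
Terminal payoffs (S − K): max(53.77, 0) = 53.77, max(-12, 0) = 0, max(-48.1, 0) = 0
Node u (S = 108): V_u = e^(−0.03)·[0.4756·53.7695 + 0.5244·0.0000] = 24.8150
Node d (S = 59.27): V_d = e^(−0.03)·[0.4756·0.0000 + 0.5244·0.0000] = 0.0000
Node 0 (S = 80): V_0 = e^(−0.03)·[0.4756·24.8150 + 0.5244·0.0000] = 11.4523

€11.45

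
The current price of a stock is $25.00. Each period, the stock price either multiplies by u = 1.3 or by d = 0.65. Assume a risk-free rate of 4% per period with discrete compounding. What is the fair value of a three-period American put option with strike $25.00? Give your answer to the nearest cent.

Risk-neutral probability p = (1 + 0.04 − 0.65)/(1.3 − 0.65) = 0.3900/0.6500 = 0.6000
Terminal stock prices: S_uuu = 54.93, S_uud = 27.46, S_udd = 13.73, S_ddd = 6.866
Terminal payoffs (K − S): max(-29.93, 0) = 0, max(-2.463, 0) = 0, max(11.27, 0) = 11.27, max(18.13, 0) = 18.13
Node uu (S = 42.25): continuation = 1/1.04·[0.6000·0.0000 + 0.4000·0.0000] = 0.0000; exercise value = 0.0000 ≤ continuation, so V_uu = 0.0000
Node ud (S = 21.12): continuation = 1/1.04·[0.6000·0.0000 + 0.4000·11.2687] = 4.3341; exercise value = 3.8750 ≤ continuation, so V_ud = 4.3341
Node dd (S = 10.56): continuation = 1/1.04·[0.6000·11.2687 + 0.4000·18.1344] = 13.4760; exercise value = 14.4375 > continuation, so V_dd = 14.4375 (exercise)
Node u (S = 32.5): continuation = 1/1.04·[0.6000·0.0000 + 0.4000·4.3341] = 1.6670; exercise value = 0.0000 ≤ continuation, so V_u = 1.6670
Node d (S = 16.25): continuation = 1/1.04·[0.6000·4.3341 + 0.4000·14.4375] = 8.0533; exercise value = 8.7500 > continuation, so V_d = 8.7500 (exercise)
Node 0 (S = 25): continuation = 1/1.04·[0.6000·1.6670 + 0.4000·8.7500] = 4.3271; exercise value = 0.0000 ≤ continuation, so V_0 = 4.3271

$4.33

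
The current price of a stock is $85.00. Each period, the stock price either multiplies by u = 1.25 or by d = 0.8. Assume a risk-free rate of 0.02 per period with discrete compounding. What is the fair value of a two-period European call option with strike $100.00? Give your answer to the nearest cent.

$7.54

Risk-neutral probability p = (1 + 0.02 − 0.8)/(1.25 − 0.8) = 0.2200/0.4500 = 0.4889
Terminal stock prices: S_uu = 132.8, S_ud = 85, S_dd = 54.4
Terminal payoffs (S − K): max(32.81, 0) = 32.81, max(-15, 0) = 0, max(-45.6, 0) = 0
Node u (S = 106.2): V_u = 1/1.02·[0.4889·32.8125 + 0.5111·0.0000] = 15.7271
Node d (S = 68): V_d = 1/1.02·[0.4889·0.0000 + 0.5111·0.0000] = 0.0000
Node 0 (S = 85): V_0 = 1/1.02·[0.4889·15.7271 + 0.5111·0.0000] = 7.5381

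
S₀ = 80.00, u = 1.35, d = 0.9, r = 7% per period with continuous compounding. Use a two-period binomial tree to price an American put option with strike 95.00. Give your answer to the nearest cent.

15.00

Risk-neutral probability p = (e^0.07 − 0.9)/(1.35 − 0.9) = 0.1725/0.4500 = 0.3834
Terminal stock prices: S_uu = 145.8, S_ud = 97.2, S_dd = 64.8
Terminal payoffs (K − S): max(-50.8, 0) = 0, max(-2.2, 0) = 0, max(30.2, 0) = 30.2
Node u (S = 108): continuation = e^(−0.07)·[0.3834·0.0000 + 0.6166·0.0000] = 0.0000; exercise value = 0.0000 ≤ continuation, so V_u = 0.0000
Node d (S = 72): continuation = e^(−0.07)·[0.3834·0.0000 + 0.6166·30.2000] = 17.3638; exercise value = 23.0000 > continuation, so V_d = 23.0000 (exercise)
Node 0 (S = 80): continuation = e^(−0.07)·[0.3834·0.0000 + 0.6166·23.0000] = 13.2241; exercise value = 15.0000 > continuation, so V_0 = 15.0000 (exercise)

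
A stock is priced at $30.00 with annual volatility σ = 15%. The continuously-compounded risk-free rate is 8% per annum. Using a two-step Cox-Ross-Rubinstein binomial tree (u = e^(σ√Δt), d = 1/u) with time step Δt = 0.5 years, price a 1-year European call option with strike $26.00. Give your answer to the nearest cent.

CRR parameters: u = e^(σ√Δt) = e^(0.15·√0.5) = 1.1119, d = 1/u = 0.8994
Per-period rate: rΔt = 0.08·0.5 = 0.04, so R = e^0.04 = 1.0408
Risk-neutral probability p = (e^0.04 − 0.8994)/(1.1119 − 0.8994) = 0.1414/0.2125 = 0.6655
Terminal stock prices: S_uu = 37.09, S_ud = 30, S_dd = 24.27
Terminal payoffs (S − K): max(11.09, 0) = 11.09, max(4, 0) = 4, max(-1.734, 0) = 0
Node u (S = 33.36): V_u = e^(−0.04)·[0.6655·11.0893 + 0.3345·4.0000] = 8.3763
Node d (S = 26.98): V_d = e^(−0.04)·[0.6655·4.0000 + 0.3345·0.0000] = 2.5577
Node 0 (S = 30): V_0 = e^(−0.04)·[0.6655·8.3763 + 0.3345·2.5577] = 6.1781

$6.18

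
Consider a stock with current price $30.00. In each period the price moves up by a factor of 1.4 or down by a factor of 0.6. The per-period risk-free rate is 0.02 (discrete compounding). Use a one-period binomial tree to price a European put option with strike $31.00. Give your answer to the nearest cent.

Risk-neutral probability p = (1 + 0.02 − 0.6)/(1.4 − 0.6) = 0.4200/0.8000 = 0.5250
Terminal stock prices: S_u = 42, S_d = 18
Terminal payoffs (K − S): max(-11, 0) = 0, max(13, 0) = 13
Node 0 (S = 30): V_0 = 1/1.02·[0.5250·0.0000 + 0.4750·13.0000] = 6.0539

$6.05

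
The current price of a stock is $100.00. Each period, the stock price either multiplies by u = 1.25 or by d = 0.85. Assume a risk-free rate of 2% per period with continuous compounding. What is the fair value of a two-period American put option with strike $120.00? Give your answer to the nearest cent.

$22.94

Risk-neutral probability p = (e^0.02 − 0.85)/(1.25 − 0.85) = 0.1702/0.4000 = 0.4255
Terminal stock prices: S_uu = 156.2, S_ud = 106.2, S_dd = 72.25
Terminal payoffs (K − S): max(-36.25, 0) = 0, max(13.75, 0) = 13.75, max(47.75, 0) = 47.75
Node u (S = 125): continuation = e^(−0.02)·[0.4255·0.0000 + 0.5745·13.7500] = 7.7429; exercise value = 0.0000 ≤ continuation, so V_u = 7.7429
Node d (S = 85): continuation = e^(−0.02)·[0.4255·13.7500 + 0.5745·47.7500] = 32.6238; exercise value = 35.0000 > continuation, so V_d = 35.0000 (exercise)
Node 0 (S = 100): continuation = e^(−0.02)·[0.4255·7.7429 + 0.5745·35.0000] = 22.9386; exercise value = 20.0000 ≤ continuation, so V_0 = 22.9386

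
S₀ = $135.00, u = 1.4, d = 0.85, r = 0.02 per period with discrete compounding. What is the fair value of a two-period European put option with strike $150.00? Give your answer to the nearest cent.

Risk-neutral probability p = (1 + 0.02 − 0.85)/(1.4 − 0.85) = 0.1700/0.5500 = 0.3091
Terminal stock prices: S_uu = 264.6, S_ud = 160.7, S_dd = 97.54
Terminal payoffs (K − S): max(-114.6, 0) = 0, max(-10.65, 0) = 0, max(52.46, 0) = 52.46
Node u (S = 189): V_u = 1/1.02·[0.3091·0.0000 + 0.6909·0.0000] = 0.0000
Node d (S = 114.8): V_d = 1/1.02·[0.3091·0.0000 + 0.6909·52.4625] = 35.5361
Node 0 (S = 135): V_0 = 1/1.02·[0.3091·0.0000 + 0.6909·35.5361] = 24.0708

$24.07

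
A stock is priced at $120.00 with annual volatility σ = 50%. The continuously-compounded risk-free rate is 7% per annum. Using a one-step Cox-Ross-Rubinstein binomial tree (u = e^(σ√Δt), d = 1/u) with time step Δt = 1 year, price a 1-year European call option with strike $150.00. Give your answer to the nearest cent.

CRR parameters: u = e^(σ√Δt) = e^(0.5·√1) = 1.6487, d = 1/u = 0.6065
Per-period rate: rΔt = 0.07·1 = 0.07, so R = e^0.07 = 1.0725
Risk-neutral probability p = (e^0.07 − 0.6065)/(1.6487 − 0.6065) = 0.4660/1.0422 = 0.4471
Terminal stock prices: S_u = 197.8, S_d = 72.78
Terminal payoffs (S − K): max(47.85, 0) = 47.85, max(-77.22, 0) = 0
Node 0 (S = 120): V_0 = e^(−0.07)·[0.4471·47.8466 + 0.5529·0.0000] = 19.9466

$19.95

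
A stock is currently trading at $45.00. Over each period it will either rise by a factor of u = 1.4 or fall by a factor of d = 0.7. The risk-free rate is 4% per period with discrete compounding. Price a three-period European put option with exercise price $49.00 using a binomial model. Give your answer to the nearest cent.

$10.27

Risk-neutral probability p = (1 + 0.04 − 0.7)/(1.4 − 0.7) = 0.3400/0.7000 = 0.4857
Terminal stock prices: S_uuu = 123.5, S_uud = 61.74, S_udd = 30.87, S_ddd = 15.43
Terminal payoffs (K − S): max(-74.48, 0) = 0, max(-12.74, 0) = 0, max(18.13, 0) = 18.13, max(33.57, 0) = 33.57
Node uu (S = 88.2): V_uu = 1/1.04·[0.4857·0.0000 + 0.5143·0.0000] = 0.0000
Node ud (S = 44.1): V_ud = 1/1.04·[0.4857·0.0000 + 0.5143·18.1300] = 8.9654
Node dd (S = 22.05): V_dd = 1/1.04·[0.4857·18.1300 + 0.5143·33.5650] = 25.0654
Node u (S = 63): V_u = 1/1.04·[0.4857·0.0000 + 0.5143·8.9654] = 4.4334
Node d (S = 31.5): V_d = 1/1.04·[0.4857·8.9654 + 0.5143·25.0654] = 16.5821
Node 0 (S = 45): V_0 = 1/1.04·[0.4857·4.4334 + 0.5143·16.5821] = 10.2705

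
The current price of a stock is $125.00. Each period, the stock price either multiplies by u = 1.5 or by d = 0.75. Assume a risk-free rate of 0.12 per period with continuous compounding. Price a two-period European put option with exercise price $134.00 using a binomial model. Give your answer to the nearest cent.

Risk-neutral probability p = (e^0.12 − 0.75)/(1.5 − 0.75) = 0.3775/0.7500 = 0.5033
Terminal stock prices: S_uu = 281.2, S_ud = 140.6, S_dd = 70.31
Terminal payoffs (K − S): max(-147.2, 0) = 0, max(-6.625, 0) = 0, max(63.69, 0) = 63.69
Node u (S = 187.5): V_u = e^(−0.12)·[0.5033·0.0000 + 0.4967·0.0000] = 0.0000
Node d (S = 93.75): V_d = e^(−0.12)·[0.5033·0.0000 + 0.4967·63.6875] = 28.0548
Node 0 (S = 125): V_0 = e^(−0.12)·[0.5033·0.0000 + 0.4967·28.0548] = 12.3584

$12.36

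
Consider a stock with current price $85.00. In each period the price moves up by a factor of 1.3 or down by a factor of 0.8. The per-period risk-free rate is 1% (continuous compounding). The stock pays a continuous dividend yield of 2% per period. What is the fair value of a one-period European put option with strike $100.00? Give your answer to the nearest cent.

$19.64

Per-period risk-free factor R = e^0.01 = 1.0101; dividend-adjusted growth = e^(0.01−0.02) = 0.9900.
Risk-neutral probability p = (0.9900 − 0.8)/(1.3 − 0.8) = 0.1900/0.5000 = 0.3801
Terminal stock prices: S_u = 110.5, S_d = 68
Terminal payoffs (K − S): max(-10.5, 0) = 0, max(32, 0) = 32
Node 0 (S = 85): V_0 = e^(−0.01)·[0.3801·0.0000 + 0.6199·32.0000] = 19.6394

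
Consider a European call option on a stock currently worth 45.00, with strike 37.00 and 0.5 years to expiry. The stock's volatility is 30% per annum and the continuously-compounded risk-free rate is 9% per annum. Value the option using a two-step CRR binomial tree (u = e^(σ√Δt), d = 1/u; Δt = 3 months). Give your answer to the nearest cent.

CRR parameters: u = e^(σ√Δt) = e^(0.3·√0.25) = 1.1618, d = 1/u = 0.8607
Per-period rate: rΔt = 0.09·0.25 = 0.0225, so R = e^0.0225 = 1.0228
Risk-neutral probability p = (e^0.0225 − 0.8607)/(1.1618 − 0.8607) = 0.1620/0.3011 = 0.5381
Terminal stock prices: S_uu = 60.74, S_ud = 45, S_dd = 33.34
Terminal payoffs (S − K): max(23.74, 0) = 23.74, max(8, 0) = 8, max(-3.663, 0) = 0
Node u (S = 52.28): V_u = e^(−0.0225)·[0.5381·23.7436 + 0.4619·8.0000] = 16.1057
Node d (S = 38.73): V_d = e^(−0.0225)·[0.5381·8.0000 + 0.4619·0.0000] = 4.2093
Node 0 (S = 45): V_0 = e^(−0.0225)·[0.5381·16.1057 + 0.4619·4.2093] = 10.3751

10.38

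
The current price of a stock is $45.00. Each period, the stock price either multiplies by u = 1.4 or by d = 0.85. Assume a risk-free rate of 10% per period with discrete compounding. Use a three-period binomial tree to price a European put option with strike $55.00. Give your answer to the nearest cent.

Risk-neutral probability p = (1 + 0.1 − 0.85)/(1.4 − 0.85) = 0.2500/0.5500 = 0.4545
Terminal stock prices: S_uuu = 123.5, S_uud = 74.97, S_udd = 45.52, S_ddd = 27.64
Terminal payoffs (K − S): max(-68.48, 0) = 0, max(-19.97, 0) = 0, max(9.483, 0) = 9.483, max(27.36, 0) = 27.36
Node uu (S = 88.2): V_uu = 1/1.1·[0.4545·0.0000 + 0.5455·0.0000] = 0.0000
Node ud (S = 53.55): V_ud = 1/1.1·[0.4545·0.0000 + 0.5455·9.4825] = 4.7021
Node dd (S = 32.51): V_dd = 1/1.1·[0.4545·9.4825 + 0.5455·27.3644] = 17.4875
Node u (S = 63): V_u = 1/1.1·[0.4545·0.0000 + 0.5455·4.7021] = 2.3316
Node d (S = 38.25): V_d = 1/1.1·[0.4545·4.7021 + 0.5455·17.4875] = 10.6145
Node 0 (S = 45): V_0 = 1/1.1·[0.4545·2.3316 + 0.5455·10.6145] = 6.2269

$6.23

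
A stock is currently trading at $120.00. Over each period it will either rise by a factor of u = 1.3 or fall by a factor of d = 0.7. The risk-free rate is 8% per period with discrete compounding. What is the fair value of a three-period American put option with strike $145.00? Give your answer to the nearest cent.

Risk-neutral probability p = (1 + 0.08 − 0.7)/(1.3 − 0.7) = 0.3800/0.6000 = 0.6333
Terminal stock prices: S_uuu = 263.6, S_uud = 142, S_udd = 76.44, S_ddd = 41.16
Terminal payoffs (K − S): max(-118.6, 0) = 0, max(3.04, 0) = 3.04, max(68.56, 0) = 68.56, max(103.8, 0) = 103.8
Node uu (S = 202.8): continuation = 1/1.08·[0.6333·0.0000 + 0.3667·3.0400] = 1.0321; exercise value = 0.0000 ≤ continuation, so V_uu = 1.0321
Node ud (S = 109.2): continuation = 1/1.08·[0.6333·3.0400 + 0.3667·68.5600] = 25.0593; exercise value = 35.8000 > continuation, so V_ud = 35.8000 (exercise)
Node dd (S = 58.8): continuation = 1/1.08·[0.6333·68.5600 + 0.3667·103.8400] = 75.4593; exercise value = 86.2000 > continuation, so V_dd = 86.2000 (exercise)
Node u (S = 156): continuation = 1/1.08·[0.6333·1.0321 + 0.3667·35.8000] = 12.7596; exercise value = 0.0000 ≤ continuation, so V_u = 12.7596
Node d (S = 84): continuation = 1/1.08·[0.6333·35.8000 + 0.3667·86.2000] = 50.2593; exercise value = 61.0000 > continuation, so V_d = 61.0000 (exercise)
Node 0 (S = 120): continuation = 1/1.08·[0.6333·12.7596 + 0.3667·61.0000] = 28.1923; exercise value = 25.0000 ≤ continuation, so V_0 = 28.1923

$28.19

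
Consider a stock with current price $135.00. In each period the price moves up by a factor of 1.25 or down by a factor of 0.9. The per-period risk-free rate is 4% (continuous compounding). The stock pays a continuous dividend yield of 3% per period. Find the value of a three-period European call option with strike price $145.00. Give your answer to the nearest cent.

$11.36

Per-period risk-free factor R = e^0.04 = 1.0408; dividend-adjusted growth = e^(0.04−0.03) = 1.0101.
Risk-neutral probability p = (1.0101 − 0.9)/(1.25 − 0.9) = 0.1101/0.3500 = 0.3144
Terminal stock prices: S_uuu = 263.7, S_uud = 189.8, S_udd = 136.7, S_ddd = 98.42
Terminal payoffs (S − K): max(118.7, 0) = 118.7, max(44.84, 0) = 44.84, max(-8.312, 0) = 0, max(-46.58, 0) = 0
Node uu (S = 210.9): V_uu = e^(−0.04)·[0.3144·118.6719 + 0.6856·44.8438] = 65.3889
Node ud (S = 151.9): V_ud = e^(−0.04)·[0.3144·44.8438 + 0.6856·0.0000] = 13.5473
Node dd (S = 109.4): V_dd = e^(−0.04)·[0.3144·0.0000 + 0.6856·0.0000] = 0.0000
Node u (S = 168.8): V_u = e^(−0.04)·[0.3144·65.3889 + 0.6856·13.5473] = 28.6775
Node d (S = 121.5): V_d = e^(−0.04)·[0.3144·13.5473 + 0.6856·0.0000] = 4.0926
Node 0 (S = 135): V_0 = e^(−0.04)·[0.3144·28.6775 + 0.6856·4.0926] = 11.3592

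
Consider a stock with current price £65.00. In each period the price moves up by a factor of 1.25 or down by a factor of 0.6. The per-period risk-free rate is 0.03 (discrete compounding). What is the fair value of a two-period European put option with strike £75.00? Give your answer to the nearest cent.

Risk-neutral probability p = (1 + 0.03 − 0.6)/(1.25 − 0.6) = 0.4300/0.6500 = 0.6615
Terminal stock prices: S_uu = 101.6, S_ud = 48.75, S_dd = 23.4
Terminal payoffs (K − S): max(-26.56, 0) = 0, max(26.25, 0) = 26.25, max(51.6, 0) = 51.6
Node u (S = 81.25): V_u = 1/1.03·[0.6615·0.0000 + 0.3385·26.2500] = 8.6258
Node d (S = 39): V_d = 1/1.03·[0.6615·26.2500 + 0.3385·51.6000] = 33.8155
Node 0 (S = 65): V_0 = 1/1.03·[0.6615·8.6258 + 0.3385·33.8155] = 16.6520

£16.65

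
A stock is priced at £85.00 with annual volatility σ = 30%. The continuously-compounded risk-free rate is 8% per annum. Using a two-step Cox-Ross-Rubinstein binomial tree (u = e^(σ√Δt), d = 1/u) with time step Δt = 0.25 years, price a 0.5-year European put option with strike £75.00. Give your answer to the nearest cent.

£2.56

CRR parameters: u = e^(σ√Δt) = e^(0.3·√0.25) = 1.1618, d = 1/u = 0.8607
Per-period rate: rΔt = 0.08·0.25 = 0.02, so R = e^0.02 = 1.0202
Risk-neutral probability p = (e^0.02 − 0.8607)/(1.1618 − 0.8607) = 0.1595/0.3011 = 0.5297
Terminal stock prices: S_uu = 114.7, S_ud = 85, S_dd = 62.97
Terminal payoffs (K − S): max(-39.74, 0) = 0, max(-10, 0) = 0, max(12.03, 0) = 12.03
Node u (S = 98.76): V_u = e^(−0.02)·[0.5297·0.0000 + 0.4703·0.0000] = 0.0000
Node d (S = 73.16): V_d = e^(−0.02)·[0.5297·0.0000 + 0.4703·12.0305] = 5.5464
Node 0 (S = 85): V_0 = e^(−0.02)·[0.5297·0.0000 + 0.4703·5.5464] = 2.5571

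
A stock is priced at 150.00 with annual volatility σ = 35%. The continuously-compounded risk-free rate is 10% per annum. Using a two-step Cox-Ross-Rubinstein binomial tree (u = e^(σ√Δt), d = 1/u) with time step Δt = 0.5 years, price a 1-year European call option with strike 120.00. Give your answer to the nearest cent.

CRR parameters: u = e^(σ√Δt) = e^(0.35·√0.5) = 1.2808, d = 1/u = 0.7808
Per-period rate: rΔt = 0.1·0.5 = 0.05, so R = e^0.05 = 1.0513
Risk-neutral probability p = (e^0.05 − 0.7808)/(1.2808 − 0.7808) = 0.2705/0.5000 = 0.5410
Terminal stock prices: S_uu = 246.1, S_ud = 150, S_dd = 91.44
Terminal payoffs (S − K): max(126.1, 0) = 126.1, max(30, 0) = 30, max(-28.56, 0) = 0
Node u (S = 192.1): V_u = e^(−0.05)·[0.5410·126.0685 + 0.4590·30.0000] = 77.9729
Node d (S = 117.1): V_d = e^(−0.05)·[0.5410·30.0000 + 0.4590·0.0000] = 15.4378
Node 0 (S = 150): V_0 = e^(−0.05)·[0.5410·77.9729 + 0.4590·15.4378] = 46.8649

46.86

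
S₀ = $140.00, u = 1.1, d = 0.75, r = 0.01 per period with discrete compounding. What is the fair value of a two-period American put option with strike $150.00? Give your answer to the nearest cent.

$17.92

Risk-neutral probability p = (1 + 0.01 − 0.75)/(1.1 − 0.75) = 0.2600/0.3500 = 0.7429
Terminal stock prices: S_uu = 169.4, S_ud = 115.5, S_dd = 78.75
Terminal payoffs (K − S): max(-19.4, 0) = 0, max(34.5, 0) = 34.5, max(71.25, 0) = 71.25
Node u (S = 154): continuation = 1/1.01·[0.7429·0.0000 + 0.2571·34.5000] = 8.7836; exercise value = 0.0000 ≤ continuation, so V_u = 8.7836
Node d (S = 105): continuation = 1/1.01·[0.7429·34.5000 + 0.2571·71.2500] = 43.5149; exercise value = 45.0000 > continuation, so V_d = 45.0000 (exercise)
Node 0 (S = 140): continuation = 1/1.01·[0.7429·8.7836 + 0.2571·45.0000] = 17.9172; exercise value = 10.0000 ≤ continuation, so V_0 = 17.9172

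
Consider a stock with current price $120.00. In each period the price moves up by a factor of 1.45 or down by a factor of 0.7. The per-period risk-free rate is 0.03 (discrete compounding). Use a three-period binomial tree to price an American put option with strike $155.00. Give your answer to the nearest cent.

Risk-neutral probability p = (1 + 0.03 − 0.7)/(1.45 − 0.7) = 0.3300/0.7500 = 0.4400
Terminal stock prices: S_uuu = 365.8, S_uud = 176.6, S_udd = 85.26, S_ddd = 41.16
Terminal payoffs (K − S): max(-210.8, 0) = 0, max(-21.61, 0) = 0, max(69.74, 0) = 69.74, max(113.8, 0) = 113.8
Node uu (S = 252.3): continuation = 1/1.03·[0.4400·0.0000 + 0.5600·0.0000] = 0.0000; exercise value = 0.0000 ≤ continuation, so V_uu = 0.0000
Node ud (S = 121.8): continuation = 1/1.03·[0.4400·0.0000 + 0.5600·69.7400] = 37.9169; exercise value = 33.2000 ≤ continuation, so V_ud = 37.9169
Node dd (S = 58.8): continuation = 1/1.03·[0.4400·69.7400 + 0.5600·113.8400] = 91.6854; exercise value = 96.2000 > continuation, so V_dd = 96.2000 (exercise)
Node u (S = 174): continuation = 1/1.03·[0.4400·0.0000 + 0.5600·37.9169] = 20.6150; exercise value = 0.0000 ≤ continuation, so V_u = 20.6150
Node d (S = 84): continuation = 1/1.03·[0.4400·37.9169 + 0.5600·96.2000] = 68.5004; exercise value = 71.0000 > continuation, so V_d = 71.0000 (exercise)
Node 0 (S = 120): continuation = 1/1.03·[0.4400·20.6150 + 0.5600·71.0000] = 47.4084; exercise value = 35.0000 ≤ continuation, so V_0 = 47.4084

$47.41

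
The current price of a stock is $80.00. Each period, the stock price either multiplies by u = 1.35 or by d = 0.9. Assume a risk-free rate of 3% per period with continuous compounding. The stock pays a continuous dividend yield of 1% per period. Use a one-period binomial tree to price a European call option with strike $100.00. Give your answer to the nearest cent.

$2.07

Per-period risk-free factor R = e^0.03 = 1.0305; dividend-adjusted growth = e^(0.03−0.01) = 1.0202.
Risk-neutral probability p = (1.0202 − 0.9)/(1.35 − 0.9) = 0.1202/0.4500 = 0.2671
Terminal stock prices: S_u = 108, S_d = 72
Terminal payoffs (S − K): max(8, 0) = 8, max(-28, 0) = 0
Node 0 (S = 80): V_0 = e^(−0.03)·[0.2671·8.0000 + 0.7329·0.0000] = 2.0738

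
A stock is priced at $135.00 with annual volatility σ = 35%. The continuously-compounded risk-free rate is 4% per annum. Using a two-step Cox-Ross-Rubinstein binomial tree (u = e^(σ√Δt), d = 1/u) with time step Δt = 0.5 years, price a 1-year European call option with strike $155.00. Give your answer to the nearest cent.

$14.64

CRR parameters: u = e^(σ√Δt) = e^(0.35·√0.5) = 1.2808, d = 1/u = 0.7808
Per-period rate: rΔt = 0.04·0.5 = 0.02, so R = e^0.02 = 1.0202
Risk-neutral probability p = (e^0.02 − 0.7808)/(1.2808 − 0.7808) = 0.2394/0.5000 = 0.4788
Terminal stock prices: S_uu = 221.5, S_ud = 135, S_dd = 82.29
Terminal payoffs (S − K): max(66.46, 0) = 66.46, max(-20, 0) = 0, max(-72.71, 0) = 0
Node u (S = 172.9): V_u = e^(−0.02)·[0.4788·66.4617 + 0.5212·0.0000] = 31.1944
Node d (S = 105.4): V_d = e^(−0.02)·[0.4788·0.0000 + 0.5212·0.0000] = 0.0000
Node 0 (S = 135): V_0 = e^(−0.02)·[0.4788·31.1944 + 0.5212·0.0000] = 14.6414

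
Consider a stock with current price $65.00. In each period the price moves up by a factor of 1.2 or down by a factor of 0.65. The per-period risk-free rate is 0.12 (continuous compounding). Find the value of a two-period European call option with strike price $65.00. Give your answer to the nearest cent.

Risk-neutral probability p = (e^0.12 − 0.65)/(1.2 − 0.65) = 0.4775/0.5500 = 0.8682
Terminal stock prices: S_uu = 93.6, S_ud = 50.7, S_dd = 27.46
Terminal payoffs (S − K): max(28.6, 0) = 28.6, max(-14.3, 0) = 0, max(-37.54, 0) = 0
Node u (S = 78): V_u = e^(−0.12)·[0.8682·28.6000 + 0.1318·0.0000] = 22.0221
Node d (S = 42.25): V_d = e^(−0.12)·[0.8682·0.0000 + 0.1318·0.0000] = 0.0000
Node 0 (S = 65): V_0 = e^(−0.12)·[0.8682·22.0221 + 0.1318·0.0000] = 16.9571

$16.96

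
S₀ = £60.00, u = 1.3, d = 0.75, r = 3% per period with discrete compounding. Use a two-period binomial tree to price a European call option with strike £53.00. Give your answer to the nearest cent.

£14.42

Risk-neutral probability p = (1 + 0.03 − 0.75)/(1.3 − 0.75) = 0.2800/0.5500 = 0.5091
Terminal stock prices: S_uu = 101.4, S_ud = 58.5, S_dd = 33.75
Terminal payoffs (S − K): max(48.4, 0) = 48.4, max(5.5, 0) = 5.5, max(-19.25, 0) = 0
Node u (S = 78): V_u = 1/1.03·[0.5091·48.4000 + 0.4909·5.5000] = 26.5437
Node d (S = 45): V_d = 1/1.03·[0.5091·5.5000 + 0.4909·0.0000] = 2.7184
Node 0 (S = 60): V_0 = 1/1.03·[0.5091·26.5437 + 0.4909·2.7184] = 14.4152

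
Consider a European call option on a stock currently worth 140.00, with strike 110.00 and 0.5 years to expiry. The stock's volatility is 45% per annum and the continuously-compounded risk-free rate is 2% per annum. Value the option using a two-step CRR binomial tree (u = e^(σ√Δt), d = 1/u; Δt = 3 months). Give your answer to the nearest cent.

CRR parameters: u = e^(σ√Δt) = e^(0.45·√0.25) = 1.2523, d = 1/u = 0.7985
Per-period rate: rΔt = 0.02·0.25 = 0.005, so R = e^0.005 = 1.0050
Risk-neutral probability p = (e^0.005 − 0.7985)/(1.2523 − 0.7985) = 0.2065/0.4538 = 0.4550
Terminal stock prices: S_uu = 219.6, S_ud = 140, S_dd = 89.27
Terminal payoffs (S − K): max(109.6, 0) = 109.6, max(30, 0) = 30, max(-20.73, 0) = 0
Node u (S = 175.3): V_u = e^(−0.005)·[0.4550·109.5637 + 0.5450·30.0000] = 65.8738
Node d (S = 111.8): V_d = e^(−0.005)·[0.4550·30.0000 + 0.5450·0.0000] = 13.5829
Node 0 (S = 140): V_0 = e^(−0.005)·[0.4550·65.8738 + 0.5450·13.5829] = 37.1905

37.19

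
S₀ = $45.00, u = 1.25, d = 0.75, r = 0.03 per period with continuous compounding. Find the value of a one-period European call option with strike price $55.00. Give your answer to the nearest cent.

$0.68

Risk-neutral probability p = (e^0.03 − 0.75)/(1.25 − 0.75) = 0.2805/0.5000 = 0.5609
Terminal stock prices: S_u = 56.25, S_d = 33.75
Terminal payoffs (S − K): max(1.25, 0) = 1.25, max(-21.25, 0) = 0
Node 0 (S = 45): V_0 = e^(−0.03)·[0.5609·1.2500 + 0.4391·0.0000] = 0.6804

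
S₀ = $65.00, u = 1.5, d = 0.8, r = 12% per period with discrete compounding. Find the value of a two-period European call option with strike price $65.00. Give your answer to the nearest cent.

$18.68

Risk-neutral probability p = (1 + 0.12 − 0.8)/(1.5 − 0.8) = 0.3200/0.7000 = 0.4571
Terminal stock prices: S_uu = 146.2, S_ud = 78, S_dd = 41.6
Terminal payoffs (S − K): max(81.25, 0) = 81.25, max(13, 0) = 13, max(-23.4, 0) = 0
Node u (S = 97.5): V_u = 1/1.12·[0.4571·81.2500 + 0.5429·13.0000] = 39.4643
Node d (S = 52): V_d = 1/1.12·[0.4571·13.0000 + 0.5429·0.0000] = 5.3061
Node 0 (S = 65): V_0 = 1/1.12·[0.4571·39.4643 + 0.5429·5.3061] = 18.6797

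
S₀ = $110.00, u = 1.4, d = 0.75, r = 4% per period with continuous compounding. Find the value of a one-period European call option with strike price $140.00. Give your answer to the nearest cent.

Risk-neutral probability p = (e^0.04 − 0.75)/(1.4 − 0.75) = 0.2908/0.6500 = 0.4474
Terminal stock prices: S_u = 154, S_d = 82.5
Terminal payoffs (S − K): max(14, 0) = 14, max(-57.5, 0) = 0
Node 0 (S = 110): V_0 = e^(−0.04)·[0.4474·14.0000 + 0.5526·0.0000] = 6.0180

$6.02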